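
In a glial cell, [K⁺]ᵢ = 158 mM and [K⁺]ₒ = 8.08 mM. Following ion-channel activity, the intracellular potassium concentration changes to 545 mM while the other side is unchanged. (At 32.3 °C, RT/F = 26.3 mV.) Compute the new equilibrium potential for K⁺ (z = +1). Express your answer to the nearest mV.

After the shift: [K⁺]_out = 8.08, [K⁺]_in = 545 mM.
E_new = (26.3/1)·ln(8.08/545) = 26.30 · (-4.2114) = -110.76 mV

-111 mV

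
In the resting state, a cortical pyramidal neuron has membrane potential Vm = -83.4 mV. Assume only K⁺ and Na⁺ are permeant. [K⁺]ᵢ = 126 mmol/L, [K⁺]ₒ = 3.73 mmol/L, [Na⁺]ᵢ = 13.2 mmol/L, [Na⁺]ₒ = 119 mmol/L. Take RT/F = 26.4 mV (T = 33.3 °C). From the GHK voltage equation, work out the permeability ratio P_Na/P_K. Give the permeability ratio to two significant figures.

0.014

Let α = P_Na/P_K. GHK: Vm = 26.4·ln[(Kₒ + α·Naₒ)/(Kᵢ + α·Naᵢ)].
e^(Vm/26.4) = e^(-83.4/26.4) = 0.042464
So 0.042464·(Kᵢ + α·Naᵢ) = Kₒ + α·Naₒ → α = (0.042464·126.0 − 3.73) / (119.0 − 0.042464·13.2)
α = (5.351 − 3.73) / (119.0 − 0.5605) = 1.621/118.4 = 0.01368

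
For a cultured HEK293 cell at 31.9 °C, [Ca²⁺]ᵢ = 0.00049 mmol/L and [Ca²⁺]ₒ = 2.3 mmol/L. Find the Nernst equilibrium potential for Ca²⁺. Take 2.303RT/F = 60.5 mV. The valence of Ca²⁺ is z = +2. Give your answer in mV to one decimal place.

E = (60.5/z) · log₁₀([Ca²⁺]_out/[Ca²⁺]_in) with z = +2.
= (60.5/2) · log₁₀(2.3/0.00049) = 30.25 · log₁₀(4694)
= 30.25 · (3.6715) = 111.06 mV

111.1 mV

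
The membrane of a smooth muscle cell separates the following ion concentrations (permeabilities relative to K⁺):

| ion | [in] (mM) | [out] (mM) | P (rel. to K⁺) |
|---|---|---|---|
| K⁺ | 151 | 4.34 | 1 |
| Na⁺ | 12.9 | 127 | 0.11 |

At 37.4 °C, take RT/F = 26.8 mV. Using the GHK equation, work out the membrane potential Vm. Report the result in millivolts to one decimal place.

-56.8 mV

Vm = 26.8 · ln[(Σ P·[cation]ₒ + Σ P·[anion]ᵢ) / (Σ P·[cation]ᵢ + Σ P·[anion]ₒ)]
Numerator = 1×4.34 + 0.11×127 = 18.31
Denominator = 1×151 + 0.11×12.9 = 152.4
Vm = 26.8 · ln(0.12013) = 26.8 × (-2.1192) = -56.79 mV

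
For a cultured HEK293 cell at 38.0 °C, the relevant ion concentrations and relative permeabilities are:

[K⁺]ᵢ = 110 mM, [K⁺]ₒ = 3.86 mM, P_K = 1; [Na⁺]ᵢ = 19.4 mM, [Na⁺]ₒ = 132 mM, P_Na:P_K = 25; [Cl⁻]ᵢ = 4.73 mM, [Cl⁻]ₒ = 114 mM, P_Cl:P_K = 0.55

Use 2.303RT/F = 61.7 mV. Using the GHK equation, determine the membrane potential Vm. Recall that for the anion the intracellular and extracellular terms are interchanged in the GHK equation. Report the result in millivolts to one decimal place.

43.3 mV

Vm = 61.7 · log₁₀[(Σ P·[cation]ₒ + Σ P·[anion]ᵢ) / (Σ P·[cation]ᵢ + Σ P·[anion]ₒ)]
Numerator = 1×3.86 + 25×132 + 0.55×4.73 = 3306
Denominator = 1×110 + 25×19.4 + 0.55×114 = 657.7
Vm = 61.7 · log₁₀(5.0273) = 61.7 × (0.7013) = 43.27 mV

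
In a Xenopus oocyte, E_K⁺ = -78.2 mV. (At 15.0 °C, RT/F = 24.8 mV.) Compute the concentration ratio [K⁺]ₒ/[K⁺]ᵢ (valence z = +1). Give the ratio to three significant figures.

ln([out]/[in]) = E·z/(24.8) = -78.2 × 1 / 24.8 = -3.1532
[out]/[in] = e^(-3.1532) = 0.04271

0.0427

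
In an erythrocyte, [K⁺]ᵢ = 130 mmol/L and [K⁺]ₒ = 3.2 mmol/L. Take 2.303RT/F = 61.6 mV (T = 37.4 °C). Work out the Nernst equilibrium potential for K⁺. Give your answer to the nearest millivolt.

-99 mV

E = (61.6/z) · log₁₀([K⁺]_out/[K⁺]_in) with z = +1.
= (61.6/1) · log₁₀(3.2/130) = 61.60 · log₁₀(0.02462)
= 61.60 · (-1.6088) = -99.10 mV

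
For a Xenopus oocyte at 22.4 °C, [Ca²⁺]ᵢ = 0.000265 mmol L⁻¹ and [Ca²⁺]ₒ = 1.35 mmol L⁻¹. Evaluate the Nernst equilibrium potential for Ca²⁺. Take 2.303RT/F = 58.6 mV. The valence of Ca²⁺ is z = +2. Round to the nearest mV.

E = (58.6/z) · log₁₀([Ca²⁺]_out/[Ca²⁺]_in) with z = +2.
= (58.6/2) · log₁₀(1.35/0.000265) = 29.30 · log₁₀(5094)
= 29.30 · (3.7071) = 108.62 mV

109 mV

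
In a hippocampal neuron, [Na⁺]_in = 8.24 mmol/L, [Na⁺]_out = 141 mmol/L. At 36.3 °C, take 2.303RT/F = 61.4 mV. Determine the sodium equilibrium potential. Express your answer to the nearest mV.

E = (61.4/z) · log₁₀([Na⁺]_out/[Na⁺]_in) with z = +1.
= (61.4/1) · log₁₀(141/8.24) = 61.40 · log₁₀(17.11)
= 61.40 · (1.2333) = 75.72 mV

76 mV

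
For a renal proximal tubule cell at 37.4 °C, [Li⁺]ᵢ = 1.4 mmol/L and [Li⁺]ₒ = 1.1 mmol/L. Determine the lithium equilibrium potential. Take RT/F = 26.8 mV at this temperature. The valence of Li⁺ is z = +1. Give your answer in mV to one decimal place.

E = (26.8/z) · ln([Li⁺]_out/[Li⁺]_in) with z = +1.
= (26.8/1) · ln(1.1/1.4) = 26.80 · ln(0.7857)
= 26.80 · (-0.2412) = -6.46 mV

-6.5 mV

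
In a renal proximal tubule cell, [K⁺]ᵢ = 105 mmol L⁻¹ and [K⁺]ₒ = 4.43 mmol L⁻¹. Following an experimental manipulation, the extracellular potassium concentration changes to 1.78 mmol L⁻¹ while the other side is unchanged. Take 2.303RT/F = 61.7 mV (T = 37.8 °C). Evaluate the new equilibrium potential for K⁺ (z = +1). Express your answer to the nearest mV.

-109 mV

After the shift: [K⁺]_out = 1.78, [K⁺]_in = 105 mmol L⁻¹.
E_new = (61.7/1)·log₁₀(1.78/105) = 61.70 · (-1.7708) = -109.26 mV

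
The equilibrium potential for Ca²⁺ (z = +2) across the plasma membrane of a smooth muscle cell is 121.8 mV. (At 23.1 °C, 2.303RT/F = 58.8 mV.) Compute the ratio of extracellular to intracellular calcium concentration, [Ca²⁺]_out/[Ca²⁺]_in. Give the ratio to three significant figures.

log₁₀([out]/[in]) = E·z/(58.8) = 121.8 × 2 / 58.8 = 4.1429
[out]/[in] = 10^(4.1429) = 1.389e+04

13900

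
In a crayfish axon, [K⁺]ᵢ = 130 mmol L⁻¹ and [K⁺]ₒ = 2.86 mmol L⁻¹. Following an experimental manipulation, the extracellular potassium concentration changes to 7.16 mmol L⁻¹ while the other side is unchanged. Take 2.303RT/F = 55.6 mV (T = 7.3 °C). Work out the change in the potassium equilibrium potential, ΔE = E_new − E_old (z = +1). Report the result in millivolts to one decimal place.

E_old = (55.6/1)·log₁₀(2.86/130) = -92.16 mV
E_new = (55.6/1)·log₁₀(7.16/130) = -70.00 mV
ΔE = -70.00 − (-92.16) = 22.16 mV

22.2 mV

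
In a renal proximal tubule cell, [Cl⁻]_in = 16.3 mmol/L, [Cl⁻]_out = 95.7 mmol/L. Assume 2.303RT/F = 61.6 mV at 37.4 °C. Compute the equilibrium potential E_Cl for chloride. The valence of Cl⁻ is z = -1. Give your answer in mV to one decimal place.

E = (61.6/z) · log₁₀([Cl⁻]_out/[Cl⁻]_in) with z = -1.
For an anion, dividing by z = -1 reverses the sign.
= (61.6/-1) · log₁₀(95.7/16.3) = -61.60 · log₁₀(5.871)
= -61.60 · (0.7687) = -47.35 mV

-47.4 mV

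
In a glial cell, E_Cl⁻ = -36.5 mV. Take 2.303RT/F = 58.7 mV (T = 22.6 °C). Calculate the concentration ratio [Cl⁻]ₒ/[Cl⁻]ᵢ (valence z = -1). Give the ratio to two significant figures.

4.2

log₁₀([out]/[in]) = E·z/(58.7) = -36.5 × -1 / 58.7 = 0.6218
[out]/[in] = 10^(0.6218) = 4.186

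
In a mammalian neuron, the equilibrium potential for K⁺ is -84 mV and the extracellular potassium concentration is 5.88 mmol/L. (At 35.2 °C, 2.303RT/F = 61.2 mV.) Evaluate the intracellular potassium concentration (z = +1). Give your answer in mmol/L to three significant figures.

Nernst: E = (61.2/1) · log₁₀([out]/[in]), so log₁₀([out]/[in]) = -84.0 × 1 / 61.2 = -1.3725.
[out]/[in] = 10^(-1.3725) = 0.04241.
[in] = 5.88 / 0.04241 = 138.7 mmol/L.

139 mmol/L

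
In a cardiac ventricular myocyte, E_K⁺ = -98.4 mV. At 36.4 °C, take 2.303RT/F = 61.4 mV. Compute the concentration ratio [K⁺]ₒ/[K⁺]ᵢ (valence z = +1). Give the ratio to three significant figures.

0.0250

log₁₀([out]/[in]) = E·z/(61.4) = -98.4 × 1 / 61.4 = -1.6026
[out]/[in] = 10^(-1.6026) = 0.02497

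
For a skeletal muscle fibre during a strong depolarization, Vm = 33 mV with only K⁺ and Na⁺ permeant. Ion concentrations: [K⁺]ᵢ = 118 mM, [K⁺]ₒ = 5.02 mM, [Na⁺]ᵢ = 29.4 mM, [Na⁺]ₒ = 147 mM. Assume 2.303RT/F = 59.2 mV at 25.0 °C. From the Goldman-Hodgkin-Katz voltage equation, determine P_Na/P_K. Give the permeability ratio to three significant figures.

10.3

Let α = P_Na/P_K. GHK: Vm = 59.2·log₁₀[(Kₒ + α·Naₒ)/(Kᵢ + α·Naᵢ)].
10^(Vm/59.2) = 10^(33.0/59.2) = 3.6094
So 3.6094·(Kᵢ + α·Naᵢ) = Kₒ + α·Naₒ → α = (3.6094·118.0 − 5.02) / (147.0 − 3.6094·29.4)
α = (425.9 − 5.02) / (147.0 − 106.1) = 420.9/40.88 = 10.29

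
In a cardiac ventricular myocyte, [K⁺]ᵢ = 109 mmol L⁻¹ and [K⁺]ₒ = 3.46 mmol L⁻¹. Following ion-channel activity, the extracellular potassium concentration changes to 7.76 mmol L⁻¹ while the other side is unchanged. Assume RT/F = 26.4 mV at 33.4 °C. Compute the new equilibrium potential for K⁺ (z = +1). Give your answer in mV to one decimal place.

After the shift: [K⁺]_out = 7.76, [K⁺]_in = 109 mmol L⁻¹.
E_new = (26.4/1)·ln(7.76/109) = 26.40 · (-2.6424) = -69.76 mV

-69.8 mV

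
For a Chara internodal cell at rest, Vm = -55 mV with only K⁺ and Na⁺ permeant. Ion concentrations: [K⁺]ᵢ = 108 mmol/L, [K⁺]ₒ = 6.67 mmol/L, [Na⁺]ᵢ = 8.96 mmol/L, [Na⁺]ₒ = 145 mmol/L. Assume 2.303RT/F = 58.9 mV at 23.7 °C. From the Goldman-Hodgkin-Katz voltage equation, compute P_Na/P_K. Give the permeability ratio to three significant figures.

Let α = P_Na/P_K. GHK: Vm = 58.9·log₁₀[(Kₒ + α·Naₒ)/(Kᵢ + α·Naᵢ)].
10^(Vm/58.9) = 10^(-55.0/58.9) = 0.11647
So 0.11647·(Kᵢ + α·Naᵢ) = Kₒ + α·Naₒ → α = (0.11647·108.0 − 6.67) / (145.0 − 0.11647·8.96)
α = (12.58 − 6.67) / (145.0 − 1.044) = 5.909/144 = 0.04105

0.0410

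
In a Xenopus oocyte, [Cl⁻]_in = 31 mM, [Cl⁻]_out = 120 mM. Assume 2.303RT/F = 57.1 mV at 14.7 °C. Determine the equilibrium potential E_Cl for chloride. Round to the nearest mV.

-34 mV

E = (57.1/z) · log₁₀([Cl⁻]_out/[Cl⁻]_in) with z = -1.
For an anion, dividing by z = -1 reverses the sign.
= (57.1/-1) · log₁₀(120/31) = -57.10 · log₁₀(3.871)
= -57.10 · (0.5878) = -33.56 mV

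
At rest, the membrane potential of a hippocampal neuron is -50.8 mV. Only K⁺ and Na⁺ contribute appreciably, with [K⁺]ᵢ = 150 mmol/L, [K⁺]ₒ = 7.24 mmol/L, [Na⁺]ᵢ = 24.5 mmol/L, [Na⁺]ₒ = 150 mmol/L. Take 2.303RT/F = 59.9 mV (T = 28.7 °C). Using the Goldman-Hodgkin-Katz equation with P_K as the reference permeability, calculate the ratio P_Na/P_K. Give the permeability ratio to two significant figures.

Let α = P_Na/P_K. GHK: Vm = 59.9·log₁₀[(Kₒ + α·Naₒ)/(Kᵢ + α·Naᵢ)].
10^(Vm/59.9) = 10^(-50.8/59.9) = 0.14188
So 0.14188·(Kᵢ + α·Naᵢ) = Kₒ + α·Naₒ → α = (0.14188·150.0 − 7.24) / (150.0 − 0.14188·24.5)
α = (21.28 − 7.24) / (150.0 − 3.476) = 14.04/146.5 = 0.09583

0.096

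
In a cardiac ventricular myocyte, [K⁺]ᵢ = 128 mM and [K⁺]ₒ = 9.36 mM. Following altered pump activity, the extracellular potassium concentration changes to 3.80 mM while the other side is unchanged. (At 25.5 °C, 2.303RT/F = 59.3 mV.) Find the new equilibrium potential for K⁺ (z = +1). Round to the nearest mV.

-91 mV

After the shift: [K⁺]_out = 3.80, [K⁺]_in = 128 mM.
E_new = (59.3/1)·log₁₀(3.80/128) = 59.30 · (-1.5274) = -90.58 mV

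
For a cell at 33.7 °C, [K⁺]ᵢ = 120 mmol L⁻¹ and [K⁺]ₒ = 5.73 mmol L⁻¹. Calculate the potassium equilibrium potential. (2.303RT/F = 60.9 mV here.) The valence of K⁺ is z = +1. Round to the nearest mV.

-80 mV

E = (60.9/z) · log₁₀([K⁺]_out/[K⁺]_in) with z = +1.
= (60.9/1) · log₁₀(5.73/120) = 60.90 · log₁₀(0.04775)
= 60.90 · (-1.3210) = -80.45 mV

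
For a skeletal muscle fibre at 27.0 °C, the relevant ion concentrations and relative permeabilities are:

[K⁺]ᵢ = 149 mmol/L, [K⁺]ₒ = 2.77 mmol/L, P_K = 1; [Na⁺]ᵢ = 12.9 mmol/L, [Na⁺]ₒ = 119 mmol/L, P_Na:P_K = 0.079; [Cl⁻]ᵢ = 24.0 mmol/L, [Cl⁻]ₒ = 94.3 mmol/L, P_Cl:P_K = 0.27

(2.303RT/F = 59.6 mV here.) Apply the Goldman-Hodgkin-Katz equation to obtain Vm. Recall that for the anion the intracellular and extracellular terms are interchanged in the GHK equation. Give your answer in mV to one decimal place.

-58.0 mV

Vm = 59.6 · log₁₀[(Σ P·[cation]ₒ + Σ P·[anion]ᵢ) / (Σ P·[cation]ᵢ + Σ P·[anion]ₒ)]
Numerator = 1×2.77 + 0.079×119 + 0.27×24.0 = 18.65
Denominator = 1×149 + 0.079×12.9 + 0.27×94.3 = 175.5
Vm = 59.6 · log₁₀(0.10629) = 59.6 × (-0.9735) = -58.02 mV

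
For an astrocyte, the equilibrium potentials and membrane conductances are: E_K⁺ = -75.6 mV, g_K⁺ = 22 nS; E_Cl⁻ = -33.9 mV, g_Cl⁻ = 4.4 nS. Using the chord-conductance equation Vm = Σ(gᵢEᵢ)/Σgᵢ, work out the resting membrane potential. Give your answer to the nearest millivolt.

Σ gᵢEᵢ = 22·(-75.6) + 4.4·(-33.9) = -1812.36
Σ gᵢ = 22 + 4.4 = 26.4
Vm = -1812.36 / 26.4 = -68.65 mV

-69 mV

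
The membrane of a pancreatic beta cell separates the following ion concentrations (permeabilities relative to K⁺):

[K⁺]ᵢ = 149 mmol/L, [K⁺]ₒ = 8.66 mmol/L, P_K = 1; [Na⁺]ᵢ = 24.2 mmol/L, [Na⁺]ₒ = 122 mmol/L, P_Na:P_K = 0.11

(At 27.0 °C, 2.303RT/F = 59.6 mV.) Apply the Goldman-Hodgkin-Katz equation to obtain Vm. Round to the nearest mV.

Vm = 59.6 · log₁₀[(Σ P·[cation]ₒ + Σ P·[anion]ᵢ) / (Σ P·[cation]ᵢ + Σ P·[anion]ₒ)]
Numerator = 1×8.66 + 0.11×122 = 22.08
Denominator = 1×149 + 0.11×24.2 = 151.7
Vm = 59.6 · log₁₀(0.14559) = 59.6 × (-0.8369) = -49.88 mV

-50 mV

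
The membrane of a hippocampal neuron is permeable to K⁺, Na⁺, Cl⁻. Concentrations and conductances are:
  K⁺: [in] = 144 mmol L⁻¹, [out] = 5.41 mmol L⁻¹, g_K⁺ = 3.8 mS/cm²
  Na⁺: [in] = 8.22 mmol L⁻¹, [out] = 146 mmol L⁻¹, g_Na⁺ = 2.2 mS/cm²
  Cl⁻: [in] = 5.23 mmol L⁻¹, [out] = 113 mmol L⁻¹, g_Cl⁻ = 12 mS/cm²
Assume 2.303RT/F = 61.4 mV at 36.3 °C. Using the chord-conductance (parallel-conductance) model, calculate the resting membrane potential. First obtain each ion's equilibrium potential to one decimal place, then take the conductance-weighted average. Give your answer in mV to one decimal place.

E_K⁺ = (61.4/1)·log₁₀(5.41/144) = -87.5 mV
E_Na⁺ = (61.4/1)·log₁₀(146/8.22) = 76.7 mV
E_Cl⁻ = (61.4/-1)·log₁₀(113/5.23) = -81.9 mV
Vm = (Σ gᵢEᵢ)/(Σ gᵢ) = (3.8·-87.5 + 2.2·76.7 + 12·-81.9) / (3.8 + 2.2 + 12)
= -1146.56 / 18 = -63.70 mV

-63.7 mV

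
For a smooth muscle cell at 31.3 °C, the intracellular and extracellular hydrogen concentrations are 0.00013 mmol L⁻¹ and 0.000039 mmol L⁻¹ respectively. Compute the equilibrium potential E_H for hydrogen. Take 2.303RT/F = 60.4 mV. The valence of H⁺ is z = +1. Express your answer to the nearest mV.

E = (60.4/z) · log₁₀([H⁺]_out/[H⁺]_in) with z = +1.
= (60.4/1) · log₁₀(0.000039/0.00013) = 60.40 · log₁₀(0.3)
= 60.40 · (-0.5229) = -31.58 mV

-32 mV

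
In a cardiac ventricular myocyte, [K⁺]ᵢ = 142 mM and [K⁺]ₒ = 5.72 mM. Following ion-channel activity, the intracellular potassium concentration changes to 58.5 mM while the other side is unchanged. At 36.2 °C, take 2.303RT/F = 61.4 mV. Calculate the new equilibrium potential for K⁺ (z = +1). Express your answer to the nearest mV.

After the shift: [K⁺]_out = 5.72, [K⁺]_in = 58.5 mM.
E_new = (61.4/1)·log₁₀(5.72/58.5) = 61.40 · (-1.0098) = -62.00 mV

-62 mV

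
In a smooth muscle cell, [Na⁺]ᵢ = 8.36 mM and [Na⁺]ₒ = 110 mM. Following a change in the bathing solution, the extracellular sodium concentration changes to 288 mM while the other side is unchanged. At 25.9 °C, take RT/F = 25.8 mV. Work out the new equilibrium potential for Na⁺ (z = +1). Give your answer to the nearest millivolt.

After the shift: [Na⁺]_out = 288, [Na⁺]_in = 8.36 mM.
E_new = (25.8/1)·ln(288/8.36) = 25.80 · (3.5395) = 91.32 mV

91 mV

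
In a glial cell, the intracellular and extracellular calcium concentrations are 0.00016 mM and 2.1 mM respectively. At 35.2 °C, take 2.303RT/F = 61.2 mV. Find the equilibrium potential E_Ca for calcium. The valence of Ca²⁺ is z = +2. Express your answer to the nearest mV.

E = (61.2/z) · log₁₀([Ca²⁺]_out/[Ca²⁺]_in) with z = +2.
= (61.2/2) · log₁₀(2.1/0.00016) = 30.60 · log₁₀(1.312e+04)
= 30.60 · (4.1181) = 126.01 mV

126 mV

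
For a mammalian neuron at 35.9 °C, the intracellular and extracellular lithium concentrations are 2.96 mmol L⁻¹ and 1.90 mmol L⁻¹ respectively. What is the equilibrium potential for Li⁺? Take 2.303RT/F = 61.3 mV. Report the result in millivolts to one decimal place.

E = (61.3/z) · log₁₀([Li⁺]_out/[Li⁺]_in) with z = +1.
= (61.3/1) · log₁₀(1.90/2.96) = 61.30 · log₁₀(0.6419)
= 61.30 · (-0.1925) = -11.80 mV

-11.8 mV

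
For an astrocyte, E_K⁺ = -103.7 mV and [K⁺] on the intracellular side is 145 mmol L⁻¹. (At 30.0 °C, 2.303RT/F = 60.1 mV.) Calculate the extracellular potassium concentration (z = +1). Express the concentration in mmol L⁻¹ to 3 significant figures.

Nernst: E = (60.1/1) · log₁₀([out]/[in]), so log₁₀([out]/[in]) = -103.7 × 1 / 60.1 = -1.7255.
[out]/[in] = 10^(-1.7255) = 0.01882.
[out] = 0.01882 × 145 = 2.728 mmol L⁻¹.

2.73 mmol L⁻¹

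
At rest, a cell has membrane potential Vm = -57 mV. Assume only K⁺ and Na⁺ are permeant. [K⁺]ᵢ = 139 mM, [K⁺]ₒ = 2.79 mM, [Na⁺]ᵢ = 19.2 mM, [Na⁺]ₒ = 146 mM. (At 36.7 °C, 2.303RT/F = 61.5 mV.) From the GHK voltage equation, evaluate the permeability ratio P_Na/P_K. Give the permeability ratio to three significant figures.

Let α = P_Na/P_K. GHK: Vm = 61.5·log₁₀[(Kₒ + α·Naₒ)/(Kᵢ + α·Naᵢ)].
10^(Vm/61.5) = 10^(-57.0/61.5) = 0.11835
So 0.11835·(Kᵢ + α·Naᵢ) = Kₒ + α·Naₒ → α = (0.11835·139.0 − 2.79) / (146.0 − 0.11835·19.2)
α = (16.45 − 2.79) / (146.0 − 2.272) = 13.66/143.7 = 0.09505

0.0950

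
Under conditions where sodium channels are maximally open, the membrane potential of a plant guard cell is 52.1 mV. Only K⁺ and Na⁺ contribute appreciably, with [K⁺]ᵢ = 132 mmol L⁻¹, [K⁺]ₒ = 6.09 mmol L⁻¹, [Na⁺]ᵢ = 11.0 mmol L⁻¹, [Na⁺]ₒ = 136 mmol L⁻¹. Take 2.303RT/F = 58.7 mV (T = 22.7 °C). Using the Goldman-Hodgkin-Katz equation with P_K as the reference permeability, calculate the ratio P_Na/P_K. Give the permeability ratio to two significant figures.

Let α = P_Na/P_K. GHK: Vm = 58.7·log₁₀[(Kₒ + α·Naₒ)/(Kᵢ + α·Naᵢ)].
10^(Vm/58.7) = 10^(52.1/58.7) = 7.7191
So 7.7191·(Kᵢ + α·Naᵢ) = Kₒ + α·Naₒ → α = (7.7191·132.0 − 6.09) / (136.0 − 7.7191·11.0)
α = (1019 − 6.09) / (136.0 − 84.91) = 1013/51.09 = 19.82

20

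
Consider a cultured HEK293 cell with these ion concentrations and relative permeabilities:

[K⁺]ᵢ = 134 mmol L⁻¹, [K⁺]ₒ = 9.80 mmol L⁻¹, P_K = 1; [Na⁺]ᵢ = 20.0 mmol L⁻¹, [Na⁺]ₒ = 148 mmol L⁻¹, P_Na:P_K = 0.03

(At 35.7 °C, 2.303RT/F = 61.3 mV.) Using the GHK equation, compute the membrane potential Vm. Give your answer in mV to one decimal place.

Vm = 61.3 · log₁₀[(Σ P·[cation]ₒ + Σ P·[anion]ᵢ) / (Σ P·[cation]ᵢ + Σ P·[anion]ₒ)]
Numerator = 1×9.80 + 0.03×148 = 14.24
Denominator = 1×134 + 0.03×20.0 = 134.6
Vm = 61.3 · log₁₀(0.10579) = 61.3 × (-0.9755) = -59.80 mV

-59.8 mV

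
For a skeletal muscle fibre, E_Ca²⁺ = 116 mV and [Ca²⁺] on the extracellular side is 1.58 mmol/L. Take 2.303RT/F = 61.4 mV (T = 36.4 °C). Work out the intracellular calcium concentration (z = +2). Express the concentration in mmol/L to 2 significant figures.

0.00026 mmol/L

Nernst: E = (61.4/2) · log₁₀([out]/[in]), so log₁₀([out]/[in]) = 116.0 × 2 / 61.4 = 3.7785.
[out]/[in] = 10^(3.7785) = 6005.
[in] = 1.58 / 6005 = 0.0002631 mmol/L.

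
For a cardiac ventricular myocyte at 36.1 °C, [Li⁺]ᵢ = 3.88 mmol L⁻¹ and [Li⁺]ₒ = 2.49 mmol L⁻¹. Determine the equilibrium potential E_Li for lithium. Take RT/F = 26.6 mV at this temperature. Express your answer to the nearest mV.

-12 mV

E = (26.6/z) · ln([Li⁺]_out/[Li⁺]_in) with z = +1.
= (26.6/1) · ln(2.49/3.88) = 26.60 · ln(0.6418)
= 26.60 · (-0.4436) = -11.80 mV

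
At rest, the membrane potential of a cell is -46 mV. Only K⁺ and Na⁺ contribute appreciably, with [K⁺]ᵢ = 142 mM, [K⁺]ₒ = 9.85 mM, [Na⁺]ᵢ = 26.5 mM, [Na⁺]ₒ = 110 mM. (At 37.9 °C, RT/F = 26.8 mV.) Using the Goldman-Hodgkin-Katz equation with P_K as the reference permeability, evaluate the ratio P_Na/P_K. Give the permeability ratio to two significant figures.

Let α = P_Na/P_K. GHK: Vm = 26.8·ln[(Kₒ + α·Naₒ)/(Kᵢ + α·Naᵢ)].
e^(Vm/26.8) = e^(-46.0/26.8) = 0.17971
So 0.17971·(Kᵢ + α·Naᵢ) = Kₒ + α·Naₒ → α = (0.17971·142.0 − 9.85) / (110.0 − 0.17971·26.5)
α = (25.52 − 9.85) / (110.0 − 4.762) = 15.67/105.2 = 0.1489

0.15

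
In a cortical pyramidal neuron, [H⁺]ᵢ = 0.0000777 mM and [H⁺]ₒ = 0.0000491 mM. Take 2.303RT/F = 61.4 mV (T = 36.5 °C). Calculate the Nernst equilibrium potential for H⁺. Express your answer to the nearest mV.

E = (61.4/z) · log₁₀([H⁺]_out/[H⁺]_in) with z = +1.
= (61.4/1) · log₁₀(0.0000491/0.0000777) = 61.40 · log₁₀(0.6319)
= 61.40 · (-0.1993) = -12.24 mV

-12 mV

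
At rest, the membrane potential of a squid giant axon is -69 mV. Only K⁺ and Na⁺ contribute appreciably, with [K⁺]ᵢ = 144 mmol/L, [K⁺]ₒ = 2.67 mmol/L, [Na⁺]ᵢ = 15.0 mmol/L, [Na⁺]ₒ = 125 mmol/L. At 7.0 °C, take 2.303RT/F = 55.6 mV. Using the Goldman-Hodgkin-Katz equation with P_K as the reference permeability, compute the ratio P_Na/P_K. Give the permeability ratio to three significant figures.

Let α = P_Na/P_K. GHK: Vm = 55.6·log₁₀[(Kₒ + α·Naₒ)/(Kᵢ + α·Naᵢ)].
10^(Vm/55.6) = 10^(-69.0/55.6) = 0.057411
So 0.057411·(Kᵢ + α·Naᵢ) = Kₒ + α·Naₒ → α = (0.057411·144.0 − 2.67) / (125.0 − 0.057411·15.0)
α = (8.267 − 2.67) / (125.0 − 0.8612) = 5.597/124.1 = 0.04509

0.0451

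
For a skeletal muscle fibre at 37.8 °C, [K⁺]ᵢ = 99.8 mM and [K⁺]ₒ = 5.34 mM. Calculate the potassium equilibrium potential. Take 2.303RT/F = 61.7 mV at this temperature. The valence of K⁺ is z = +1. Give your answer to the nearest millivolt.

-78 mV

E = (61.7/z) · log₁₀([K⁺]_out/[K⁺]_in) with z = +1.
= (61.7/1) · log₁₀(5.34/99.8) = 61.70 · log₁₀(0.05351)
= 61.70 · (-1.2716) = -78.46 mV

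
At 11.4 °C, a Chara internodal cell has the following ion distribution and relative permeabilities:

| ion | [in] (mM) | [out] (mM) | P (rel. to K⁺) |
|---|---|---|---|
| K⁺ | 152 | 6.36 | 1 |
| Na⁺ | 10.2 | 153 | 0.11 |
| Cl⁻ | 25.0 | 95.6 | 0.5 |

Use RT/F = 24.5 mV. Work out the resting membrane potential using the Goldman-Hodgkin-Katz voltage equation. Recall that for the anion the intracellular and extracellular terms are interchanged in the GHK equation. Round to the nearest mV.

-42 mV

Vm = 24.5 · ln[(Σ P·[cation]ₒ + Σ P·[anion]ᵢ) / (Σ P·[cation]ᵢ + Σ P·[anion]ₒ)]
Numerator = 1×6.36 + 0.11×153 + 0.5×25.0 = 35.69
Denominator = 1×152 + 0.11×10.2 + 0.5×95.6 = 200.9
Vm = 24.5 · ln(0.17763) = 24.5 × (-1.7280) = -42.34 mV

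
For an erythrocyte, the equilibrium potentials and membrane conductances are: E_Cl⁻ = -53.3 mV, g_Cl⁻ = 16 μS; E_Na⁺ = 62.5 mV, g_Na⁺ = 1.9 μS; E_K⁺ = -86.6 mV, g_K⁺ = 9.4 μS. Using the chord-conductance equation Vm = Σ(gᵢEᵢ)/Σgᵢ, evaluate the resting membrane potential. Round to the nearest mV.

-57 mV

Σ gᵢEᵢ = 16·(-53.3) + 1.9·(62.5) + 9.4·(-86.6) = -1548.09
Σ gᵢ = 16 + 1.9 + 9.4 = 27.3
Vm = -1548.09 / 27.3 = -56.71 mV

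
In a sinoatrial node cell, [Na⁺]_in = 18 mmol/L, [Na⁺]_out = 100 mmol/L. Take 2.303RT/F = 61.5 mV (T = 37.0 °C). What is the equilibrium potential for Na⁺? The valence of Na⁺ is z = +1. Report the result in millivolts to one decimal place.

45.8 mV

E = (61.5/z) · log₁₀([Na⁺]_out/[Na⁺]_in) with z = +1.
= (61.5/1) · log₁₀(100/18) = 61.50 · log₁₀(5.556)
= 61.50 · (0.7447) = 45.80 mV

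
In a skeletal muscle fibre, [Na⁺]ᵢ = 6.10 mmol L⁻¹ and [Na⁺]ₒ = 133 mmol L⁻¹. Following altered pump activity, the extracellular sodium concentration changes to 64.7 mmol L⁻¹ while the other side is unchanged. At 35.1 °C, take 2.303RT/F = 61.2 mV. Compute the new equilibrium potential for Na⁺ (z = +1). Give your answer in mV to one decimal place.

After the shift: [Na⁺]_out = 64.7, [Na⁺]_in = 6.10 mmol L⁻¹.
E_new = (61.2/1)·log₁₀(64.7/6.10) = 61.20 · (1.0256) = 62.77 mV

62.8 mV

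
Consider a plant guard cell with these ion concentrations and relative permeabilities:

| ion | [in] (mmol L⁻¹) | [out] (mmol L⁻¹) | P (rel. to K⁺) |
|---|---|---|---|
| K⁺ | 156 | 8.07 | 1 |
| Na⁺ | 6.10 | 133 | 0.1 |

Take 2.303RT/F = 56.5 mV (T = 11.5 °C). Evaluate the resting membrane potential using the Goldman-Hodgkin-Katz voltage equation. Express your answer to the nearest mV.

-49 mV

Vm = 56.5 · log₁₀[(Σ P·[cation]ₒ + Σ P·[anion]ᵢ) / (Σ P·[cation]ᵢ + Σ P·[anion]ₒ)]
Numerator = 1×8.07 + 0.1×133 = 21.37
Denominator = 1×156 + 0.1×6.10 = 156.6
Vm = 56.5 · log₁₀(0.13645) = 56.5 × (-0.8650) = -48.87 mV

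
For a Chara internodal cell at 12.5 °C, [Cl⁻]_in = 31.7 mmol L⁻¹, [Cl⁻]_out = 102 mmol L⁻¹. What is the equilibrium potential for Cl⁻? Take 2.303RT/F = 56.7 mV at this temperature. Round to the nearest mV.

-29 mV

E = (56.7/z) · log₁₀([Cl⁻]_out/[Cl⁻]_in) with z = -1.
For an anion, dividing by z = -1 reverses the sign.
= (56.7/-1) · log₁₀(102/31.7) = -56.70 · log₁₀(3.218)
= -56.70 · (0.5075) = -28.78 mV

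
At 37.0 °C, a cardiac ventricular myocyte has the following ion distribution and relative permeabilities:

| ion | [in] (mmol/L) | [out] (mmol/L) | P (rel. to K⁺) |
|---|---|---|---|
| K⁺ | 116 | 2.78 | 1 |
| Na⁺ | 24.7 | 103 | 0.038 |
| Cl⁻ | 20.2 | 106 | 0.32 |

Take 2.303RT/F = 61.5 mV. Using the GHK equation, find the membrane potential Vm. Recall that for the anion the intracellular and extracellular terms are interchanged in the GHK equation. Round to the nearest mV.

Vm = 61.5 · log₁₀[(Σ P·[cation]ₒ + Σ P·[anion]ᵢ) / (Σ P·[cation]ᵢ + Σ P·[anion]ₒ)]
Numerator = 1×2.78 + 0.038×103 + 0.32×20.2 = 13.16
Denominator = 1×116 + 0.038×24.7 + 0.32×106 = 150.9
Vm = 61.5 · log₁₀(0.087221) = 61.5 × (-1.0594) = -65.15 mV

-65 mV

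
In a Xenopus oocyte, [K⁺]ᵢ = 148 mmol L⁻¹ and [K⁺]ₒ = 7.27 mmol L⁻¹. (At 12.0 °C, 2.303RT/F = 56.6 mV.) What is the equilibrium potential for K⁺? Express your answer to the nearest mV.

E = (56.6/z) · log₁₀([K⁺]_out/[K⁺]_in) with z = +1.
= (56.6/1) · log₁₀(7.27/148) = 56.60 · log₁₀(0.04912)
= 56.60 · (-1.3087) = -74.07 mV

-74 mV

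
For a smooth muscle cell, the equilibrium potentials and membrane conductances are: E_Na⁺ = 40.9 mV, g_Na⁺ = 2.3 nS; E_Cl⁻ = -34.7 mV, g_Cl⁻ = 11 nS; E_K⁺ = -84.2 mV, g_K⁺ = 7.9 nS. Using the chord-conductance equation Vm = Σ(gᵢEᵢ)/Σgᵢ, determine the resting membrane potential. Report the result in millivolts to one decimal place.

-44.9 mV

Σ gᵢEᵢ = 2.3·(40.9) + 11·(-34.7) + 7.9·(-84.2) = -952.81
Σ gᵢ = 2.3 + 11 + 7.9 = 21.2
Vm = -952.81 / 21.2 = -44.94 mV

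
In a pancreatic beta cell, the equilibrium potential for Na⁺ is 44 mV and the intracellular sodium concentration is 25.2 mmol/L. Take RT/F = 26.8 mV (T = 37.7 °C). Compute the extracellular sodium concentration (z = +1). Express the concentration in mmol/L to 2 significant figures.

130 mmol/L

Nernst: E = (26.8/1) · ln([out]/[in]), so ln([out]/[in]) = 44.0 × 1 / 26.8 = 1.6418.
[out]/[in] = e^(1.6418) = 5.164.
[out] = 5.164 × 25.2 = 130.1 mmol/L.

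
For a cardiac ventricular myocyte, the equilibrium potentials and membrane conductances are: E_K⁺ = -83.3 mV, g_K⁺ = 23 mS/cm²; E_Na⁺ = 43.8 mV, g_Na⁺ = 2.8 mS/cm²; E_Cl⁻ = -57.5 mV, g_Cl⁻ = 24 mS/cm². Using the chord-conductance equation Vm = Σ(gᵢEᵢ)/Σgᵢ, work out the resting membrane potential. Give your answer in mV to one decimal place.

-63.7 mV

Σ gᵢEᵢ = 23·(-83.3) + 2.8·(43.8) + 24·(-57.5) = -3173.26
Σ gᵢ = 23 + 2.8 + 24 = 49.8
Vm = -3173.26 / 49.8 = -63.72 mV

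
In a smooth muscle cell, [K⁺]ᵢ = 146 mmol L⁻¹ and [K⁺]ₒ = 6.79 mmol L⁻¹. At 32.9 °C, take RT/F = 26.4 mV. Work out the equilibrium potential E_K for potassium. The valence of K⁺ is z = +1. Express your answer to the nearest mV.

E = (26.4/z) · ln([K⁺]_out/[K⁺]_in) with z = +1.
= (26.4/1) · ln(6.79/146) = 26.40 · ln(0.04651)
= 26.40 · (-3.0682) = -81.00 mV

-81 mV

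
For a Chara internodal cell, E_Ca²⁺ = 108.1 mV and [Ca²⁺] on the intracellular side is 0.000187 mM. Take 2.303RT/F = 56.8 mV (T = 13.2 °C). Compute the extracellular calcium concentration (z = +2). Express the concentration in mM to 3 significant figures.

1.20 mM

Nernst: E = (56.8/2) · log₁₀([out]/[in]), so log₁₀([out]/[in]) = 108.1 × 2 / 56.8 = 3.8063.
[out]/[in] = 10^(3.8063) = 6402.
[out] = 6402 × 0.000187 = 1.197 mM.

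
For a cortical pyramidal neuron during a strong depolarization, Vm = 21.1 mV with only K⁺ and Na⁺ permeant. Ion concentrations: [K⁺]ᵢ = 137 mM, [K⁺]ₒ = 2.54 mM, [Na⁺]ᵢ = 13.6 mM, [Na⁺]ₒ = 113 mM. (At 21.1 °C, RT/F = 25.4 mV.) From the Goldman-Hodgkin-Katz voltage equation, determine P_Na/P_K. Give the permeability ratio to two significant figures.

Let α = P_Na/P_K. GHK: Vm = 25.4·ln[(Kₒ + α·Naₒ)/(Kᵢ + α·Naᵢ)].
e^(Vm/25.4) = e^(21.1/25.4) = 2.2949
So 2.2949·(Kᵢ + α·Naᵢ) = Kₒ + α·Naₒ → α = (2.2949·137.0 − 2.54) / (113.0 − 2.2949·13.6)
α = (314.4 − 2.54) / (113.0 − 31.21) = 311.9/81.79 = 3.813

3.8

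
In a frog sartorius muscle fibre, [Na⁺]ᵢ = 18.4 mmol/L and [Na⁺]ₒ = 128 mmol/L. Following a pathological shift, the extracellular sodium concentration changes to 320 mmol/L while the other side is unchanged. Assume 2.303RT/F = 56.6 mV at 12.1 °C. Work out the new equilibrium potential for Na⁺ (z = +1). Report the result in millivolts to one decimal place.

After the shift: [Na⁺]_out = 320, [Na⁺]_in = 18.4 mmol/L.
E_new = (56.6/1)·log₁₀(320/18.4) = 56.60 · (1.2403) = 70.20 mV

70.2 mV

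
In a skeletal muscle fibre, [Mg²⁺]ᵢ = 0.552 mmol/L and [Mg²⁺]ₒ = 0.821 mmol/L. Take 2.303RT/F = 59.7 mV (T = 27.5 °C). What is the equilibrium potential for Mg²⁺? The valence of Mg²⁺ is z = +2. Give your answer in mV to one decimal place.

E = (59.7/z) · log₁₀([Mg²⁺]_out/[Mg²⁺]_in) with z = +2.
= (59.7/2) · log₁₀(0.821/0.552) = 29.85 · log₁₀(1.487)
= 29.85 · (0.1724) = 5.15 mV

5.1 mV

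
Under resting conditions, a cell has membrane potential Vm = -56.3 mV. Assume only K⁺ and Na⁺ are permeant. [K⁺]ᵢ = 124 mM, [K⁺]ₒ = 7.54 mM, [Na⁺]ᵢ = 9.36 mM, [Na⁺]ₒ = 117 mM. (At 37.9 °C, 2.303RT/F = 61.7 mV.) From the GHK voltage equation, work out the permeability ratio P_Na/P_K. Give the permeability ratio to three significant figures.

0.0658

Let α = P_Na/P_K. GHK: Vm = 61.7·log₁₀[(Kₒ + α·Naₒ)/(Kᵢ + α·Naᵢ)].
10^(Vm/61.7) = 10^(-56.3/61.7) = 0.12233
So 0.12233·(Kᵢ + α·Naᵢ) = Kₒ + α·Naₒ → α = (0.12233·124.0 − 7.54) / (117.0 − 0.12233·9.36)
α = (15.17 − 7.54) / (117.0 − 1.145) = 7.628/115.9 = 0.06585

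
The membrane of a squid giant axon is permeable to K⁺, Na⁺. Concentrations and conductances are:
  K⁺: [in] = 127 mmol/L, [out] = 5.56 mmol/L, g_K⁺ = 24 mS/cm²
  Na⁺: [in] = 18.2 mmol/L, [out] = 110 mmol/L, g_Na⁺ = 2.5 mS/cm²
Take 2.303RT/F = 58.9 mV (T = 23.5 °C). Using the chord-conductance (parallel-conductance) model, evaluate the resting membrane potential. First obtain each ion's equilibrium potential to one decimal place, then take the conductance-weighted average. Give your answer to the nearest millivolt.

E_K⁺ = (58.9/1)·log₁₀(5.56/127) = -80.0 mV
E_Na⁺ = (58.9/1)·log₁₀(110/18.2) = 46.0 mV
Vm = (Σ gᵢEᵢ)/(Σ gᵢ) = (24·-80.0 + 2.5·46.0) / (24 + 2.5)
= -1805.00 / 26.5 = -68.11 mV

-68 mV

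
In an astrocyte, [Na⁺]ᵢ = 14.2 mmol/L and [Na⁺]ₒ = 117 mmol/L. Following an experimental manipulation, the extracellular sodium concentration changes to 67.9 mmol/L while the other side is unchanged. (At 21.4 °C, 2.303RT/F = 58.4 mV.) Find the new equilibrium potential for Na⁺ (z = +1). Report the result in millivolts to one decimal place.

39.7 mV

After the shift: [Na⁺]_out = 67.9, [Na⁺]_in = 14.2 mmol/L.
E_new = (58.4/1)·log₁₀(67.9/14.2) = 58.40 · (0.6796) = 39.69 mV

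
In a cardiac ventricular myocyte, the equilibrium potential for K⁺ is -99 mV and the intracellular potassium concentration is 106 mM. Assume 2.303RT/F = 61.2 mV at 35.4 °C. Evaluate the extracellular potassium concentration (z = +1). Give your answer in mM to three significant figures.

2.56 mM

Nernst: E = (61.2/1) · log₁₀([out]/[in]), so log₁₀([out]/[in]) = -99.0 × 1 / 61.2 = -1.6176.
[out]/[in] = 10^(-1.6176) = 0.02412.
[out] = 0.02412 × 106 = 2.557 mM.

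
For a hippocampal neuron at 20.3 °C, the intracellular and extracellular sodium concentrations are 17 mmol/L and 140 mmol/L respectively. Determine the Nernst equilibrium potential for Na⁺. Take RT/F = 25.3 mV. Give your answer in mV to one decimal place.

53.3 mV

E = (25.3/z) · ln([Na⁺]_out/[Na⁺]_in) with z = +1.
= (25.3/1) · ln(140/17) = 25.30 · ln(8.235)
= 25.30 · (2.1084) = 53.34 mV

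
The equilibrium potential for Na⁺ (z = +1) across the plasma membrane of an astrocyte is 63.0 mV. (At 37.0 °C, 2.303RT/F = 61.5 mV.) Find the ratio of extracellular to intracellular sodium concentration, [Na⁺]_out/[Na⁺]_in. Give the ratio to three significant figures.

10.6

log₁₀([out]/[in]) = E·z/(61.5) = 63.0 × 1 / 61.5 = 1.0244
[out]/[in] = 10^(1.0244) = 10.58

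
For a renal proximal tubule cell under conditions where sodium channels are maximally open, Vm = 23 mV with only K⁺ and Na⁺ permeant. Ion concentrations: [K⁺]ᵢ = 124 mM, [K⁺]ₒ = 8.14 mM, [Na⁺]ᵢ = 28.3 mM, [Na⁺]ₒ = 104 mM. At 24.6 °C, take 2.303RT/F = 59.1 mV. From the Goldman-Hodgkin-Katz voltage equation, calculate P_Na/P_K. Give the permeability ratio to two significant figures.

8.5

Let α = P_Na/P_K. GHK: Vm = 59.1·log₁₀[(Kₒ + α·Naₒ)/(Kᵢ + α·Naᵢ)].
10^(Vm/59.1) = 10^(23.0/59.1) = 2.45
So 2.45·(Kᵢ + α·Naᵢ) = Kₒ + α·Naₒ → α = (2.45·124.0 − 8.14) / (104.0 − 2.45·28.3)
α = (303.8 − 8.14) / (104.0 − 69.34) = 295.7/34.66 = 8.529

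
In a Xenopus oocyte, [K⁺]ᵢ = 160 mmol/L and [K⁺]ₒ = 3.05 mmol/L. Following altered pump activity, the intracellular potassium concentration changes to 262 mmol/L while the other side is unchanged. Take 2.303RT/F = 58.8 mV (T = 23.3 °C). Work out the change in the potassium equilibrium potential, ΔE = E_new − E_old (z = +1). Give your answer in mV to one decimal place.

E_old = (58.8/1)·log₁₀(3.05/160) = -101.13 mV
E_new = (58.8/1)·log₁₀(3.05/262) = -113.72 mV
ΔE = -113.72 − (-101.13) = -12.59 mV

-12.6 mV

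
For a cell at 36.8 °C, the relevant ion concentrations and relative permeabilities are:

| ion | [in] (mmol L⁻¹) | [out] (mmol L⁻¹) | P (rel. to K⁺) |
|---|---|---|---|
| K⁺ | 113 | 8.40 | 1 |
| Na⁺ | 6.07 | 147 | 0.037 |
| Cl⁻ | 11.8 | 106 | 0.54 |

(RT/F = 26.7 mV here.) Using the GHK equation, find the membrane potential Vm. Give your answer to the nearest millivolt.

-57 mV

Vm = 26.7 · ln[(Σ P·[cation]ₒ + Σ P·[anion]ᵢ) / (Σ P·[cation]ᵢ + Σ P·[anion]ₒ)]
Numerator = 1×8.40 + 0.037×147 + 0.54×11.8 = 20.21
Denominator = 1×113 + 0.037×6.07 + 0.54×106 = 170.5
Vm = 26.7 · ln(0.11856) = 26.7 × (-2.1323) = -56.93 mV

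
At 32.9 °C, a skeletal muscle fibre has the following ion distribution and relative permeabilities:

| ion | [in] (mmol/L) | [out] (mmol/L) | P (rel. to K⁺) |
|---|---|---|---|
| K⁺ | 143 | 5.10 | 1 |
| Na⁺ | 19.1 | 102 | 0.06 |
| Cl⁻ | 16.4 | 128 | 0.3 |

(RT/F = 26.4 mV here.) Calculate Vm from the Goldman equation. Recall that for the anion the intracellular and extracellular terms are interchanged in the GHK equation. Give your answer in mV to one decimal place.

Vm = 26.4 · ln[(Σ P·[cation]ₒ + Σ P·[anion]ᵢ) / (Σ P·[cation]ᵢ + Σ P·[anion]ₒ)]
Numerator = 1×5.10 + 0.06×102 + 0.3×16.4 = 16.14
Denominator = 1×143 + 0.06×19.1 + 0.3×128 = 182.5
Vm = 26.4 · ln(0.088416) = 26.4 × (-2.4257) = -64.04 mV

-64.0 mV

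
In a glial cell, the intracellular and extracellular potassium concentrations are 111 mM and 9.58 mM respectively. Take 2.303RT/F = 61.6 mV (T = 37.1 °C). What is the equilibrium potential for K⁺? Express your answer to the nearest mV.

E = (61.6/z) · log₁₀([K⁺]_out/[K⁺]_in) with z = +1.
= (61.6/1) · log₁₀(9.58/111) = 61.60 · log₁₀(0.08631)
= 61.60 · (-1.0640) = -65.54 mV

-66 mV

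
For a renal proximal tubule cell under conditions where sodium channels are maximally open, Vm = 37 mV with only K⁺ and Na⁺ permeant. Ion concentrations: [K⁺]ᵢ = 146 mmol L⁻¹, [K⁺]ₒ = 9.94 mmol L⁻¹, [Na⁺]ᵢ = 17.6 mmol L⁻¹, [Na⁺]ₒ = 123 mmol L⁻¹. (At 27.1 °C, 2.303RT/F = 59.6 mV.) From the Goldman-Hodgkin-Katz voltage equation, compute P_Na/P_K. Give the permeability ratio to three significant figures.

Let α = P_Na/P_K. GHK: Vm = 59.6·log₁₀[(Kₒ + α·Naₒ)/(Kᵢ + α·Naᵢ)].
10^(Vm/59.6) = 10^(37.0/59.6) = 4.1764
So 4.1764·(Kᵢ + α·Naᵢ) = Kₒ + α·Naₒ → α = (4.1764·146.0 − 9.94) / (123.0 − 4.1764·17.6)
α = (609.8 − 9.94) / (123.0 − 73.51) = 599.8/49.49 = 12.12

12.1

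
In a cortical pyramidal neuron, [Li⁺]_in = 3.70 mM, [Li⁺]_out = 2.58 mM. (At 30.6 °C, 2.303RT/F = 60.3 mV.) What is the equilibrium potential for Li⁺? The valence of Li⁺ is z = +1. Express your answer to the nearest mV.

E = (60.3/z) · log₁₀([Li⁺]_out/[Li⁺]_in) with z = +1.
= (60.3/1) · log₁₀(2.58/3.70) = 60.30 · log₁₀(0.6973)
= 60.30 · (-0.1566) = -9.44 mV

-9 mV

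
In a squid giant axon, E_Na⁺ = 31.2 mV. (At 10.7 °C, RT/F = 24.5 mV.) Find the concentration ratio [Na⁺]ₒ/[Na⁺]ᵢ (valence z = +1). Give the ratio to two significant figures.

ln([out]/[in]) = E·z/(24.5) = 31.2 × 1 / 24.5 = 1.2735
[out]/[in] = e^(1.2735) = 3.573

3.6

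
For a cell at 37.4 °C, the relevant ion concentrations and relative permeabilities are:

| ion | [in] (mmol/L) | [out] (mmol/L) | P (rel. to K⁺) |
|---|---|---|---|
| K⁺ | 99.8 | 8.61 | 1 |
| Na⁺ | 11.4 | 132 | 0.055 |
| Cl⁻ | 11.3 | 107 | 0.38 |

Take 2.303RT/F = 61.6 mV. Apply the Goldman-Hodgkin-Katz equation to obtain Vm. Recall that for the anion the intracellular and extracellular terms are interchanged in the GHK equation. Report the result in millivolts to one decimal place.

Vm = 61.6 · log₁₀[(Σ P·[cation]ₒ + Σ P·[anion]ᵢ) / (Σ P·[cation]ᵢ + Σ P·[anion]ₒ)]
Numerator = 1×8.61 + 0.055×132 + 0.38×11.3 = 20.16
Denominator = 1×99.8 + 0.055×11.4 + 0.38×107 = 141.1
Vm = 61.6 · log₁₀(0.14292) = 61.6 × (-0.8449) = -52.05 mV

-52.0 mV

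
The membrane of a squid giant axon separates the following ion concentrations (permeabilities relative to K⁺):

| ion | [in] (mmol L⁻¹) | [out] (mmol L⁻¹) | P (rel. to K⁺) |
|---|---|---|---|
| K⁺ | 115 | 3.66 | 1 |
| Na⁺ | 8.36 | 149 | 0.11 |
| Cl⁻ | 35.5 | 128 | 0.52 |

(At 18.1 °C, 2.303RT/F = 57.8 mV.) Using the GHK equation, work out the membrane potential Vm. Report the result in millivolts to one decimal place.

Vm = 57.8 · log₁₀[(Σ P·[cation]ₒ + Σ P·[anion]ᵢ) / (Σ P·[cation]ᵢ + Σ P·[anion]ₒ)]
Numerator = 1×3.66 + 0.11×149 + 0.52×35.5 = 38.51
Denominator = 1×115 + 0.11×8.36 + 0.52×128 = 182.5
Vm = 57.8 · log₁₀(0.21104) = 57.8 × (-0.6756) = -39.05 mV

-39.1 mV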